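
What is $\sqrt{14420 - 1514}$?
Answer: $3 \sqrt{1434} \approx 113.6$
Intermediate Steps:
$\sqrt{14420 - 1514} = \sqrt{12906} = 3 \sqrt{1434}$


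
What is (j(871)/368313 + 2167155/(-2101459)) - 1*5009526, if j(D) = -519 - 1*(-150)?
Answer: -1292449071838506576/257998222889 ≈ -5.0095e+6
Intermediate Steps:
j(D) = -369 (j(D) = -519 + 150 = -369)
(j(871)/368313 + 2167155/(-2101459)) - 1*5009526 = (-369/368313 + 2167155/(-2101459)) - 1*5009526 = (-369*1/368313 + 2167155*(-1/2101459)) - 5009526 = (-123/122771 - 2167155/2101459) - 5009526 = -266322265962/257998222889 - 5009526 = -1292449071838506576/257998222889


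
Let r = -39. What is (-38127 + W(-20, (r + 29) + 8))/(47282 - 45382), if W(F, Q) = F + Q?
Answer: -38149/1900 ≈ -20.078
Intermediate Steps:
(-38127 + W(-20, (r + 29) + 8))/(47282 - 45382) = (-38127 + (-20 + ((-39 + 29) + 8)))/(47282 - 45382) = (-38127 + (-20 + (-10 + 8)))/1900 = (-38127 + (-20 - 2))*(1/1900) = (-38127 - 22)*(1/1900) = -38149*1/1900 = -38149/1900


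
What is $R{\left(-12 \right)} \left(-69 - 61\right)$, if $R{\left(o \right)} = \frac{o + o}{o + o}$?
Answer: $-130$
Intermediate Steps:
$R{\left(o \right)} = 1$ ($R{\left(o \right)} = \frac{2 o}{2 o} = 2 o \frac{1}{2 o} = 1$)
$R{\left(-12 \right)} \left(-69 - 61\right) = 1 \left(-69 - 61\right) = 1 \left(-130\right) = -130$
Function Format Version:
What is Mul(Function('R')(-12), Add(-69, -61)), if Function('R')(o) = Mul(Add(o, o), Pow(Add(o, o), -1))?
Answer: -130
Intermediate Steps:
Function('R')(o) = 1 (Function('R')(o) = Mul(Mul(2, o), Pow(Mul(2, o), -1)) = Mul(Mul(2, o), Mul(Rational(1, 2), Pow(o, -1))) = 1)
Mul(Function('R')(-12), Add(-69, -61)) = Mul(1, Add(-69, -61)) = Mul(1, -130) = -130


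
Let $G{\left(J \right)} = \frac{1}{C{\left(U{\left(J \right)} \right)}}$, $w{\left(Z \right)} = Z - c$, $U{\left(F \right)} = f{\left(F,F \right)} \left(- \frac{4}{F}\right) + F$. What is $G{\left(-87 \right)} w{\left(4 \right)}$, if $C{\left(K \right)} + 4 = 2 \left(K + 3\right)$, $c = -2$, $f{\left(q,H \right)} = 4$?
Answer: $- \frac{261}{7466} \approx -0.034958$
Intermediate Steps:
$U{\left(F \right)} = F - \frac{16}{F}$ ($U{\left(F \right)} = 4 \left(- \frac{4}{F}\right) + F = - \frac{16}{F} + F = F - \frac{16}{F}$)
$C{\left(K \right)} = 2 + 2 K$ ($C{\left(K \right)} = -4 + 2 \left(K + 3\right) = -4 + 2 \left(3 + K\right) = -4 + \left(6 + 2 K\right) = 2 + 2 K$)
$w{\left(Z \right)} = 2 + Z$ ($w{\left(Z \right)} = Z - -2 = Z + 2 = 2 + Z$)
$G{\left(J \right)} = \frac{1}{2 - \frac{32}{J} + 2 J}$ ($G{\left(J \right)} = \frac{1}{2 + 2 \left(J - \frac{16}{J}\right)} = \frac{1}{2 + \left(- \frac{32}{J} + 2 J\right)} = \frac{1}{2 - \frac{32}{J} + 2 J}$)
$G{\left(-87 \right)} w{\left(4 \right)} = \frac{1}{2} \left(-87\right) \frac{1}{-16 - 87 + \left(-87\right)^{2}} \left(2 + 4\right) = \frac{1}{2} \left(-87\right) \frac{1}{-16 - 87 + 7569} \cdot 6 = \frac{1}{2} \left(-87\right) \frac{1}{7466} \cdot 6 = \left(- \frac{87}{14932}\right) 6 = - \frac{261}{7466}$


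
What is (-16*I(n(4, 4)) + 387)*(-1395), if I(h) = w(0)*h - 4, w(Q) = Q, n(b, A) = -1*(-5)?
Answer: -629145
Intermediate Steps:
n(b, A) = 5
I(h) = -4 (I(h) = 0*h - 4 = 0 - 4 = -4)
(-16*I(n(4, 4)) + 387)*(-1395) = (-16*(-4) + 387)*(-1395) = (64 + 387)*(-1395) = 451*(-1395) = -629145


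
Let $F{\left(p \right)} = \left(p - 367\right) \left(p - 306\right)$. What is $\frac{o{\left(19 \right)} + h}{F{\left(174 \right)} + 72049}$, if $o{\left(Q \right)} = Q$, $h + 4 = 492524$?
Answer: $\frac{492539}{97525} \approx 5.0504$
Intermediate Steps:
$h = 492520$ ($h = -4 + 492524 = 492520$)
$F{\left(p \right)} = \left(-367 + p\right) \left(-306 + p\right)$ ($F{\left(p \right)} = \left(p - 367\right) \left(-306 + p\right) = \left(-367 + p\right) \left(-306 + p\right)$)
$\frac{o{\left(19 \right)} + h}{F{\left(174 \right)} + 72049} = \frac{19 + 492520}{\left(112302 + 174^{2} - 117102\right) + 72049} = \frac{492539}{\left(112302 + 30276 - 117102\right) + 72049} = \frac{492539}{25476 + 72049} = \frac{492539}{97525}$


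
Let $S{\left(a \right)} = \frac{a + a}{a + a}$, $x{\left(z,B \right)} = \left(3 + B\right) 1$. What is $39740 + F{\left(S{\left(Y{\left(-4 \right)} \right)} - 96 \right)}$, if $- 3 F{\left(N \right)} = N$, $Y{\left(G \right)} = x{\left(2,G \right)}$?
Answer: $\frac{119315}{3} \approx 39772.0$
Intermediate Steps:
$x{\left(z,B \right)} = 3 + B$
$Y{\left(G \right)} = 3 + G$
$S{\left(a \right)} = 1$ ($S{\left(a \right)} = \frac{2 a}{2 a} = 2 a \frac{1}{2 a} = 1$)
$F{\left(N \right)} = - \frac{N}{3}$
$39740 + F{\left(S{\left(Y{\left(-4 \right)} \right)} - 96 \right)} = 39740 - \frac{1 - 96}{3} = 39740 - - \frac{95}{3} = 39740 + \frac{95}{3} = \frac{119315}{3}$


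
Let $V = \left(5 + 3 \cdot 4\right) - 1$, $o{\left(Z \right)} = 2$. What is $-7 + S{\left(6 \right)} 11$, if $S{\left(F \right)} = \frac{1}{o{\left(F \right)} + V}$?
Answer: $- \frac{115}{18} \approx -6.3889$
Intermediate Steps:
$V = 16$ ($V = \left(5 + 12\right) - 1 = 17 - 1 = 16$)
$S{\left(F \right)} = \frac{1}{18}$ ($S{\left(F \right)} = \frac{1}{2 + 16} = \frac{1}{18}$)
$-7 + S{\left(6 \right)} 11 = -7 + \frac{1}{18} \cdot 11 = -7 + \frac{11}{18} = - \frac{115}{18}$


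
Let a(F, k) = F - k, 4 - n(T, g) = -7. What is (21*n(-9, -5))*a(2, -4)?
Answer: 1386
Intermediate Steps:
n(T, g) = 11 (n(T, g) = 4 - 1*(-7) = 4 + 7 = 11)
(21*n(-9, -5))*a(2, -4) = (21*11)*(2 - 1*(-4)) = 231*(2 + 4) = 231*6 = 1386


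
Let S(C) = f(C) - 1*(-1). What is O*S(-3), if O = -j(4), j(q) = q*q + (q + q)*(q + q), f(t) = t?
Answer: 160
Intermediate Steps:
j(q) = 5*q² (j(q) = q² + (2*q)*(2*q) = q² + 4*q² = 5*q²)
O = -80 (O = -5*4² = -5*16 = -1*80 = -80)
S(C) = 1 + C (S(C) = C - 1*(-1) = C + 1 = 1 + C)
O*S(-3) = -80*(1 - 3) = -80*(-2) = 160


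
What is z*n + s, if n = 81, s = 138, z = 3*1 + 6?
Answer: 867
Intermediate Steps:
z = 9 (z = 3 + 6 = 9)
z*n + s = 9*81 + 138 = 729 + 138 = 867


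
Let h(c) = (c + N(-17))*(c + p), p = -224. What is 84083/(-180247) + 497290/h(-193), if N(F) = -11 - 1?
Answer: 16489439075/3081682959 ≈ 5.3508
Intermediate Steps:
N(F) = -12
h(c) = (-224 + c)*(-12 + c) (h(c) = (c - 12)*(c - 224) = (-12 + c)*(-224 + c) = (-224 + c)*(-12 + c))
84083/(-180247) + 497290/h(-193) = 84083/(-180247) + 497290/(2688 + (-193)**2 - 236*(-193)) = 84083*(-1/180247) + 497290/(2688 + 37249 + 45548) = -84083/180247 + 497290/85485 = -84083/180247 + 497290*(1/85485) = -84083/180247 + 99458/17097 = 16489439075/3081682959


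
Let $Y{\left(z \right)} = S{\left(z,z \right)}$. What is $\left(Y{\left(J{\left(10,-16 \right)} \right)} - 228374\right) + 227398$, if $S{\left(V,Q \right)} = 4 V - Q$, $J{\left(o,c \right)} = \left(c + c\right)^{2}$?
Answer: $2096$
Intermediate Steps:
$J{\left(o,c \right)} = 4 c^{2}$ ($J{\left(o,c \right)} = \left(2 c\right)^{2} = 4 c^{2}$)
$S{\left(V,Q \right)} = - Q + 4 V$
$Y{\left(z \right)} = 3 z$ ($Y{\left(z \right)} = - z + 4 z = 3 z$)
$\left(Y{\left(J{\left(10,-16 \right)} \right)} - 228374\right) + 227398 = \left(3 \cdot 4 \left(-16\right)^{2} - 228374\right) + 227398 = \left(3 \cdot 4 \cdot 256 - 228374\right) + 227398 = \left(3 \cdot 1024 - 228374\right) + 227398 = \left(3072 - 228374\right) + 227398 = -225302 + 227398 = 2096$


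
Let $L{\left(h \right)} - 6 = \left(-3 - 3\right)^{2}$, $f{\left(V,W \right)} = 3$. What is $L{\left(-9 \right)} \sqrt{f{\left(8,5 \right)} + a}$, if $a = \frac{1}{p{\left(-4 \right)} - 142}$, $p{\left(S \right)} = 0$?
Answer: $\frac{105 \sqrt{2414}}{71} \approx 72.661$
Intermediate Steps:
$L{\left(h \right)} = 42$ ($L{\left(h \right)} = 6 + \left(-3 - 3\right)^{2} = 6 + \left(-6\right)^{2} = 6 + 36 = 42$)
$a = - \frac{1}{142}$ ($a = \frac{1}{0 - 142} = \frac{1}{-142} = - \frac{1}{142} \approx -0.0070423$)
$L{\left(-9 \right)} \sqrt{f{\left(8,5 \right)} + a} = 42 \sqrt{3 - \frac{1}{142}} = 42 \sqrt{\frac{425}{142}} = 42 \frac{5 \sqrt{2414}}{142} = \frac{105 \sqrt{2414}}{71}$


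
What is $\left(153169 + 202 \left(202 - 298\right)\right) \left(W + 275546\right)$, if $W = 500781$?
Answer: $103854697079$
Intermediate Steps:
$\left(153169 + 202 \left(202 - 298\right)\right) \left(W + 275546\right) = \left(153169 + 202 \left(202 - 298\right)\right) \left(500781 + 275546\right) = \left(153169 + 202 \left(-96\right)\right) 776327 = \left(153169 - 19392\right) 776327 = 133777 \cdot 776327 = 103854697079$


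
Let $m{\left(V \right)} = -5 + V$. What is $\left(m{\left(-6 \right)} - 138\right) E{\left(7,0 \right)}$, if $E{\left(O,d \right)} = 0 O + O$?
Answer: $-1043$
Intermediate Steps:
$E{\left(O,d \right)} = O$ ($E{\left(O,d \right)} = 0 + O = O$)
$\left(m{\left(-6 \right)} - 138\right) E{\left(7,0 \right)} = \left(\left(-5 - 6\right) - 138\right) 7 = \left(-11 - 138\right) 7 = \left(-149\right) 7 = -1043$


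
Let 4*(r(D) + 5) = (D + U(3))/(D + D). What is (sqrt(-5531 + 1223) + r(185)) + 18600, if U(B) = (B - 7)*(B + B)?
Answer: 27520761/1480 + 2*I*sqrt(1077) ≈ 18595.0 + 65.635*I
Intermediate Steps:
U(B) = 2*B*(-7 + B) (U(B) = (-7 + B)*(2*B) = 2*B*(-7 + B))
r(D) = -5 + (-24 + D)/(8*D) (r(D) = -5 + ((D + 2*3*(-7 + 3))/(D + D))/4 = -5 + ((D + 2*3*(-4))/((2*D)))/4 = -5 + ((D - 24)*(1/(2*D)))/4 = -5 + ((-24 + D)*(1/(2*D)))/4 = -5 + ((-24 + D)/(2*D))/4 = -5 + (-24 + D)/(8*D))
(sqrt(-5531 + 1223) + r(185)) + 18600 = (sqrt(-5531 + 1223) + (-39/8 - 3/185)) + 18600 = (sqrt(-4308) + (-39/8 - 3*1/185)) + 18600 = (2*I*sqrt(1077) + (-39/8 - 3/185)) + 18600 = (2*I*sqrt(1077) - 7239/1480) + 18600 = (-7239/1480 + 2*I*sqrt(1077)) + 18600 = 27520761/1480 + 2*I*sqrt(1077)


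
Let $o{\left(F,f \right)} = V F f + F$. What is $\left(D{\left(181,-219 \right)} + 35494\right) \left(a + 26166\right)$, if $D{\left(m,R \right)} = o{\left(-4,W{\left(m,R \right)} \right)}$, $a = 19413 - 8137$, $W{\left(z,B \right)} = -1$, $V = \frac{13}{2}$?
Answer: $1329790072$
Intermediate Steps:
$V = \frac{13}{2}$ ($V = 13 \cdot \frac{1}{2} = \frac{13}{2} \approx 6.5$)
$o{\left(F,f \right)} = F + \frac{13 F f}{2}$ ($o{\left(F,f \right)} = \frac{13 F}{2} f + F = \frac{13 F f}{2} + F = F + \frac{13 F f}{2}$)
$a = 11276$
$D{\left(m,R \right)} = 22$ ($D{\left(m,R \right)} = \frac{1}{2} \left(-4\right) \left(2 + 13 \left(-1\right)\right) = \frac{1}{2} \left(-4\right) \left(2 - 13\right) = \frac{1}{2} \left(-4\right) \left(-11\right) = 22$)
$\left(D{\left(181,-219 \right)} + 35494\right) \left(a + 26166\right) = \left(22 + 35494\right) \left(11276 + 26166\right) = 35516 \cdot 37442 = 1329790072$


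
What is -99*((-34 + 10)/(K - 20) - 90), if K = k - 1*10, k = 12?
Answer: 8778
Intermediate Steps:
K = 2 (K = 12 - 1*10 = 12 - 10 = 2)
-99*((-34 + 10)/(K - 20) - 90) = -99*((-34 + 10)/(2 - 20) - 90) = -99*(-24/(-18) - 90) = -99*(-24*(-1/18) - 90) = -99*(4/3 - 90) = -99*(-266/3) = 8778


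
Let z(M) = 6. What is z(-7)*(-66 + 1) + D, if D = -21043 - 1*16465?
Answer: -37898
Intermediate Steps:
D = -37508 (D = -21043 - 16465 = -37508)
z(-7)*(-66 + 1) + D = 6*(-66 + 1) - 37508 = 6*(-65) - 37508 = -390 - 37508 = -37898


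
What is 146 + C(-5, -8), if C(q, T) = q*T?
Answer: 186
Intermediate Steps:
C(q, T) = T*q
146 + C(-5, -8) = 146 - 8*(-5) = 146 + 40 = 186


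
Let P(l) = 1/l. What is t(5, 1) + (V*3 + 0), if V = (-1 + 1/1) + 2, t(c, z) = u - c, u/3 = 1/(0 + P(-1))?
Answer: -2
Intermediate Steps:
u = -3 (u = 3/(0 + 1/(-1)) = 3/(0 - 1) = 3/(-1) = 3*(-1) = -3)
t(c, z) = -3 - c
V = 2 (V = (-1 + 1) + 2 = 0 + 2 = 2)
t(5, 1) + (V*3 + 0) = (-3 - 1*5) + (2*3 + 0) = (-3 - 5) + (6 + 0) = -8 + 6 = -2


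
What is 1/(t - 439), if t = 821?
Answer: 1/382 ≈ 0.0026178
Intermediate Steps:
1/(t - 439) = 1/(821 - 439) = 1/382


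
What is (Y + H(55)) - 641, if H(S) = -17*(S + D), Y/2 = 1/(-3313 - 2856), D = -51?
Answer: -4373823/6169 ≈ -709.00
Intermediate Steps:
Y = -2/6169 (Y = 2/(-3313 - 2856) = 2/(-6169) = 2*(-1/6169) = -2/6169 ≈ -0.00032420)
H(S) = 867 - 17*S (H(S) = -17*(S - 51) = -17*(-51 + S) = 867 - 17*S)
(Y + H(55)) - 641 = (-2/6169 + (867 - 17*55)) - 641 = (-2/6169 + (867 - 935)) - 641 = (-2/6169 - 68) - 641 = -419494/6169 - 641 = -4373823/6169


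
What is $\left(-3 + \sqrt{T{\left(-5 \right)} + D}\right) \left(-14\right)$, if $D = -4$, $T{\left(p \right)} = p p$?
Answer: $42 - 14 \sqrt{21} \approx -22.156$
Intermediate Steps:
$T{\left(p \right)} = p^{2}$
$\left(-3 + \sqrt{T{\left(-5 \right)} + D}\right) \left(-14\right) = \left(-3 + \sqrt{\left(-5\right)^{2} - 4}\right) \left(-14\right) = \left(-3 + \sqrt{25 - 4}\right) \left(-14\right) = \left(-3 + \sqrt{21}\right) \left(-14\right) = 42 - 14 \sqrt{21}$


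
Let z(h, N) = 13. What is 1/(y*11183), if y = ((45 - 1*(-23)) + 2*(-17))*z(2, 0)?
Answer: 1/4942886 ≈ 2.0231e-7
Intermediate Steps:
y = 442 (y = ((45 - 1*(-23)) + 2*(-17))*13 = ((45 + 23) - 34)*13 = (68 - 34)*13 = 34*13 = 442)
1/(y*11183) = 1/(442*11183) = (1/442)*(1/11183) = 1/4942886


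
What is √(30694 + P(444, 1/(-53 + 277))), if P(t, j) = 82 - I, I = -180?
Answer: 2*√7739 ≈ 175.94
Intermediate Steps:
P(t, j) = 262 (P(t, j) = 82 - 1*(-180) = 82 + 180 = 262)
√(30694 + P(444, 1/(-53 + 277))) = √(30694 + 262) = √30956 = 2*√7739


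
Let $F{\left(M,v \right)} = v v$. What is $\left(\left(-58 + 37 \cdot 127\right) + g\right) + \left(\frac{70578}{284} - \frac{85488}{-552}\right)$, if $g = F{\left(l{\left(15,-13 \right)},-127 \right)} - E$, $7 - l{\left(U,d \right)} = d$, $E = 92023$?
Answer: $- \frac{231394847}{3266} \approx -70850.0$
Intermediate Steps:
$l{\left(U,d \right)} = 7 - d$
$F{\left(M,v \right)} = v^{2}$
$g = -75894$ ($g = \left(-127\right)^{2} - 92023 = 16129 - 92023 = -75894$)
$\left(\left(-58 + 37 \cdot 127\right) + g\right) + \left(\frac{70578}{284} - \frac{85488}{-552}\right) = \left(\left(-58 + 37 \cdot 127\right) - 75894\right) + \left(\frac{70578}{284} - \frac{85488}{-552}\right) = \left(\left(-58 + 4699\right) - 75894\right) + \left(70578 \cdot \frac{1}{284} - - \frac{3562}{23}\right) = \left(4641 - 75894\right) + \left(\frac{35289}{142} + \frac{3562}{23}\right) = -71253 + \frac{1317451}{3266} = - \frac{231394847}{3266}$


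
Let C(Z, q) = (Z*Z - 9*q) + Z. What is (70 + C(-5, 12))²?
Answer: 324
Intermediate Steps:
C(Z, q) = Z + Z² - 9*q (C(Z, q) = (Z² - 9*q) + Z = Z + Z² - 9*q)
(70 + C(-5, 12))² = (70 + (-5 + (-5)² - 9*12))² = (70 + (-5 + 25 - 108))² = (70 - 88)² = (-18)² = 324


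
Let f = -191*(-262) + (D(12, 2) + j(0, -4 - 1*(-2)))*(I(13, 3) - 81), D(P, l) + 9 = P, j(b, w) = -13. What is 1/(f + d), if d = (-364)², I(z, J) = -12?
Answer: 1/183468 ≈ 5.4505e-6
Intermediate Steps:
D(P, l) = -9 + P
f = 50972 (f = -191*(-262) + ((-9 + 12) - 13)*(-12 - 81) = 50042 + (3 - 13)*(-93) = 50042 - 10*(-93) = 50042 + 930 = 50972)
d = 132496
1/(f + d) = 1/(50972 + 132496) = 1/183468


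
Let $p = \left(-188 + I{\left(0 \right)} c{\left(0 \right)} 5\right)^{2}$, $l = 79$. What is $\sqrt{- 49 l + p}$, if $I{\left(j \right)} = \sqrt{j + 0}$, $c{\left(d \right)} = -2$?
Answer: $3 \sqrt{3497} \approx 177.41$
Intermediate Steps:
$I{\left(j \right)} = \sqrt{j}$
$p = 35344$ ($p = \left(-188 + \sqrt{0} \left(-2\right) 5\right)^{2} = \left(-188 + 0 \left(-2\right) 5\right)^{2} = \left(-188 + 0 \cdot 5\right)^{2} = \left(-188 + 0\right)^{2} = \left(-188\right)^{2} = 35344$)
$\sqrt{- 49 l + p} = \sqrt{\left(-49\right) 79 + 35344} = \sqrt{-3871 + 35344} = \sqrt{31473} = 3 \sqrt{3497}$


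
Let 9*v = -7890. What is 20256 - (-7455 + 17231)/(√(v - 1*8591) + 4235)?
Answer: 545169439944/26917039 + 4888*I*√85209/26917039 ≈ 20254.0 + 0.053009*I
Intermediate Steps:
v = -2630/3 (v = (⅑)*(-7890) = -2630/3 ≈ -876.67)
20256 - (-7455 + 17231)/(√(v - 1*8591) + 4235) = 20256 - (-7455 + 17231)/(√(-2630/3 - 1*8591) + 4235) = 20256 - 9776/(√(-2630/3 - 8591) + 4235) = 20256 - 9776/(√(-28403/3) + 4235) = 20256 - 9776/(I*√85209/3 + 4235) = 20256 - 9776/(4235 + I*√85209/3)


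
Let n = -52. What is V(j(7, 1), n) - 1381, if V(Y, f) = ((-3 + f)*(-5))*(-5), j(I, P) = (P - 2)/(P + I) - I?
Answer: -2756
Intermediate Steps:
j(I, P) = -I + (-2 + P)/(I + P) (j(I, P) = (-2 + P)/(I + P) - I = -I + (-2 + P)/(I + P))
V(Y, f) = -75 + 25*f (V(Y, f) = (15 - 5*f)*(-5) = -75 + 25*f)
V(j(7, 1), n) - 1381 = (-75 + 25*(-52)) - 1381 = (-75 - 1300) - 1381 = -1375 - 1381 = -2756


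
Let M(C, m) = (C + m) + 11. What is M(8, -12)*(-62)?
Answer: -434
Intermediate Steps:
M(C, m) = 11 + C + m
M(8, -12)*(-62) = (11 + 8 - 12)*(-62) = 7*(-62) = -434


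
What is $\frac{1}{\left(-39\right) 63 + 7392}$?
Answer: $\frac{1}{4935} \approx 0.00020263$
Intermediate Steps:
$\frac{1}{\left(-39\right) 63 + 7392} = \frac{1}{-2457 + 7392} = \frac{1}{4935}$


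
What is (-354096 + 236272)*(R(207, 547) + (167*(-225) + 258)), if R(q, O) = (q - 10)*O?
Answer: -8299758208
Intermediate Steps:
R(q, O) = O*(-10 + q) (R(q, O) = (-10 + q)*O = O*(-10 + q))
(-354096 + 236272)*(R(207, 547) + (167*(-225) + 258)) = (-354096 + 236272)*(547*(-10 + 207) + (167*(-225) + 258)) = -117824*(547*197 + (-37575 + 258)) = -117824*(107759 - 37317) = -117824*70442 = -8299758208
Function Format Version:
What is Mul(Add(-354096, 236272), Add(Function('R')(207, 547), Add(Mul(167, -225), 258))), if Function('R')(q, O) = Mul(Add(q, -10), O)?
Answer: -8299758208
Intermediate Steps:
Function('R')(q, O) = Mul(O, Add(-10, q)) (Function('R')(q, O) = Mul(Add(-10, q), O) = Mul(O, Add(-10, q)))
Mul(Add(-354096, 236272), Add(Function('R')(207, 547), Add(Mul(167, -225), 258))) = Mul(Add(-354096, 236272), Add(Mul(547, Add(-10, 207)), Add(Mul(167, -225), 258))) = Mul(-117824, Add(Mul(547, 197), Add(-37575, 258))) = Mul(-117824, Add(107759, -37317)) = Mul(-117824, 70442) = -8299758208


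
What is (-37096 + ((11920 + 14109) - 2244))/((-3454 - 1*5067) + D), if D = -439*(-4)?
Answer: 4437/2255 ≈ 1.9676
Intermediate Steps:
D = 1756
(-37096 + ((11920 + 14109) - 2244))/((-3454 - 1*5067) + D) = (-37096 + ((11920 + 14109) - 2244))/((-3454 - 1*5067) + 1756) = (-37096 + (26029 - 2244))/((-3454 - 5067) + 1756) = (-37096 + 23785)/(-8521 + 1756) = -13311/(-6765) = -13311*(-1/6765) = 4437/2255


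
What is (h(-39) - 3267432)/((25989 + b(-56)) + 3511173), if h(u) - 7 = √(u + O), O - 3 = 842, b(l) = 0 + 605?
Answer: -3267425/3537767 + √806/3537767 ≈ -0.92358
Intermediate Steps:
b(l) = 605
O = 845 (O = 3 + 842 = 845)
h(u) = 7 + √(845 + u) (h(u) = 7 + √(u + 845) = 7 + √(845 + u))
(h(-39) - 3267432)/((25989 + b(-56)) + 3511173) = ((7 + √(845 - 39)) - 3267432)/((25989 + 605) + 3511173) = ((7 + √806) - 3267432)/(26594 + 3511173) = (-3267425 + √806)/3537767 = (-3267425 + √806)*(1/3537767) = -3267425/3537767 + √806/3537767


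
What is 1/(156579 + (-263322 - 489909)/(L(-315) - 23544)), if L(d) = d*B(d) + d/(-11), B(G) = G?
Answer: 277602/43463881711 ≈ 6.3870e-6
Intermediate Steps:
L(d) = d² - d/11 (L(d) = d*d + d/(-11) = d² + d*(-1/11) = d² - d/11)
1/(156579 + (-263322 - 489909)/(L(-315) - 23544)) = 1/(156579 + (-263322 - 489909)/(-315*(-1/11 - 315) - 23544)) = 1/(156579 - 753231/(-315*(-3466/11) - 23544)) = 1/(156579 - 753231/(1091790/11 - 23544)) = 1/(156579 - 753231/832806/11) = 1/(156579 - 753231*11/832806) = 1/(156579 - 2761847/277602) = 1/(43463881711/277602) = 277602/43463881711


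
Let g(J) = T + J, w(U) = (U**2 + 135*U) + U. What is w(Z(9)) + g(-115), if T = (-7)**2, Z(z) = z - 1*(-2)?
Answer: 1551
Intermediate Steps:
Z(z) = 2 + z (Z(z) = z + 2 = 2 + z)
w(U) = U**2 + 136*U
T = 49
g(J) = 49 + J
w(Z(9)) + g(-115) = (2 + 9)*(136 + (2 + 9)) + (49 - 115) = 11*(136 + 11) - 66 = 11*147 - 66 = 1617 - 66 = 1551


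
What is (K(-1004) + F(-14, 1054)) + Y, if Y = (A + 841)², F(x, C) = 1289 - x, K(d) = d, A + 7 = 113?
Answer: 897108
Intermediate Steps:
A = 106 (A = -7 + 113 = 106)
Y = 896809 (Y = (106 + 841)² = 947² = 896809)
(K(-1004) + F(-14, 1054)) + Y = (-1004 + (1289 - 1*(-14))) + 896809 = (-1004 + (1289 + 14)) + 896809 = (-1004 + 1303) + 896809 = 299 + 896809 = 897108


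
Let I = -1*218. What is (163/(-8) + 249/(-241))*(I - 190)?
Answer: 2105025/241 ≈ 8734.5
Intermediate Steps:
I = -218
(163/(-8) + 249/(-241))*(I - 190) = (163/(-8) + 249/(-241))*(-218 - 190) = (163*(-1/8) + 249*(-1/241))*(-408) = (-163/8 - 249/241)*(-408) = -41275/1928*(-408) = 2105025/241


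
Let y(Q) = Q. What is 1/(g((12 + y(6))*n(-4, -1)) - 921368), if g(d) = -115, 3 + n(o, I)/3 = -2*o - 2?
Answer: -1/921483 ≈ -1.0852e-6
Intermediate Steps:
n(o, I) = -15 - 6*o (n(o, I) = -9 + 3*(-2*o - 2) = -9 + 3*(-2 - 2*o) = -9 + (-6 - 6*o) = -15 - 6*o)
1/(g((12 + y(6))*n(-4, -1)) - 921368) = 1/(-115 - 921368) = 1/(-921483) = -1/921483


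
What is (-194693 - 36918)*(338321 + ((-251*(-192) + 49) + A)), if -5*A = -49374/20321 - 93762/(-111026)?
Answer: -504996624787946848701/5640398365 ≈ -8.9532e+10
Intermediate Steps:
A = 1788230061/5640398365 (A = -(-49374/20321 - 93762/(-111026))/5 = -(-49374*1/20321 - 93762*(-1/111026))/5 = -(-49374/20321 + 46881/55513)/5 = -⅕*(-1788230061/1128079673) = 1788230061/5640398365 ≈ 0.31704)
(-194693 - 36918)*(338321 + ((-251*(-192) + 49) + A)) = (-194693 - 36918)*(338321 + ((-251*(-192) + 49) + 1788230061/5640398365)) = -231611*(338321 + ((48192 + 49) + 1788230061/5640398365)) = -231611*(338321 + (48241 + 1788230061/5640398365)) = -231611*(338321 + 272100245756026/5640398365) = -231611*2180365461001191/5640398365 = -504996624787946848701/5640398365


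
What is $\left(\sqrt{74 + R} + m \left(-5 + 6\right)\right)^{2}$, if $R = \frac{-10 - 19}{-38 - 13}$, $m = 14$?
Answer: $\frac{\left(714 + \sqrt{193953}\right)^{2}}{2601} \approx 512.36$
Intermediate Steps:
$R = \frac{29}{51}$ ($R = - \frac{29}{-51} = \left(-29\right) \left(- \frac{1}{51}\right) = \frac{29}{51} \approx 0.56863$)
$\left(\sqrt{74 + R} + m \left(-5 + 6\right)\right)^{2} = \left(\sqrt{74 + \frac{29}{51}} + 14 \left(-5 + 6\right)\right)^{2} = \left(\sqrt{\frac{3803}{51}} + 14 \cdot 1\right)^{2} = \left(\frac{\sqrt{193953}}{51} + 14\right)^{2} = \left(14 + \frac{\sqrt{193953}}{51}\right)^{2}$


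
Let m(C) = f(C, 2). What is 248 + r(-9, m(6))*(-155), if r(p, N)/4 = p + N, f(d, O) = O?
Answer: 4588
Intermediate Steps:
m(C) = 2
r(p, N) = 4*N + 4*p (r(p, N) = 4*(p + N) = 4*(N + p) = 4*N + 4*p)
248 + r(-9, m(6))*(-155) = 248 + (4*2 + 4*(-9))*(-155) = 248 + (8 - 36)*(-155) = 248 - 28*(-155) = 248 + 4340 = 4588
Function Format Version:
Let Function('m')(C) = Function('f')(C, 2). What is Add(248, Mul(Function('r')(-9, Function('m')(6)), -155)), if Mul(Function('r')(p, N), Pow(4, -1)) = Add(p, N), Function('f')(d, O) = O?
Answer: 4588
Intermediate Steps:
Function('m')(C) = 2
Function('r')(p, N) = Add(Mul(4, N), Mul(4, p)) (Function('r')(p, N) = Mul(4, Add(p, N)) = Mul(4, Add(N, p)) = Add(Mul(4, N), Mul(4, p)))
Add(248, Mul(Function('r')(-9, Function('m')(6)), -155)) = Add(248, Mul(Add(Mul(4, 2), Mul(4, -9)), -155)) = Add(248, Mul(Add(8, -36), -155)) = Add(248, Mul(-28, -155)) = Add(248, 4340) = 4588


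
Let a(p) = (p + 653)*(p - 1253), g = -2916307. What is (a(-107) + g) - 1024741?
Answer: -4683608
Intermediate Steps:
a(p) = (-1253 + p)*(653 + p) (a(p) = (653 + p)*(-1253 + p) = (-1253 + p)*(653 + p))
(a(-107) + g) - 1024741 = ((-818209 + (-107)² - 600*(-107)) - 2916307) - 1024741 = ((-818209 + 11449 + 64200) - 2916307) - 1024741 = (-742560 - 2916307) - 1024741 = -3658867 - 1024741 = -4683608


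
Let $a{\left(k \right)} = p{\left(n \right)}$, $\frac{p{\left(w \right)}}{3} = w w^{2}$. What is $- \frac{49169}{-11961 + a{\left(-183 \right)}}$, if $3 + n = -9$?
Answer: $\frac{49169}{17145} \approx 2.8678$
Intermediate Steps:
$n = -12$ ($n = -3 - 9 = -12$)
$p{\left(w \right)} = 3 w^{3}$ ($p{\left(w \right)} = 3 w w^{2} = 3 w^{3}$)
$a{\left(k \right)} = -5184$ ($a{\left(k \right)} = 3 \left(-12\right)^{3} = 3 \left(-1728\right) = -5184$)
$- \frac{49169}{-11961 + a{\left(-183 \right)}} = - \frac{49169}{-11961 - 5184} = - \frac{49169}{-17145} = \left(-49169\right) \left(- \frac{1}{17145}\right) = \frac{49169}{17145}$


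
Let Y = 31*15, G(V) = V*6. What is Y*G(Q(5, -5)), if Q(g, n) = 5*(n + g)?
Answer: 0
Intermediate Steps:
Q(g, n) = 5*g + 5*n (Q(g, n) = 5*(g + n) = 5*g + 5*n)
G(V) = 6*V
Y = 465
Y*G(Q(5, -5)) = 465*(6*(5*5 + 5*(-5))) = 465*(6*(25 - 25)) = 465*(6*0) = 465*0 = 0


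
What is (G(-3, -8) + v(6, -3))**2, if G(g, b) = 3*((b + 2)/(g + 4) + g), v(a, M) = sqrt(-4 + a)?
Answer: (-27 + sqrt(2))**2 ≈ 654.63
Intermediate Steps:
G(g, b) = 3*g + 3*(2 + b)/(4 + g) (G(g, b) = 3*((2 + b)/(4 + g) + g) = 3*(g + (2 + b)/(4 + g)) = 3*g + 3*(2 + b)/(4 + g))
(G(-3, -8) + v(6, -3))**2 = (3*(2 - 8 + (-3)**2 + 4*(-3))/(4 - 3) + sqrt(-4 + 6))**2 = (3*(2 - 8 + 9 - 12)/1 + sqrt(2))**2 = (3*1*(-9) + sqrt(2))**2 = (-27 + sqrt(2))**2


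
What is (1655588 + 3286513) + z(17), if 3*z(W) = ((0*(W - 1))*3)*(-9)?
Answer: 4942101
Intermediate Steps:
z(W) = 0 (z(W) = (((0*(W - 1))*3)*(-9))/3 = (((0*(-1 + W))*3)*(-9))/3 = ((0*3)*(-9))/3 = (0*(-9))/3 = (1/3)*0 = 0)
(1655588 + 3286513) + z(17) = (1655588 + 3286513) + 0 = 4942101 + 0 = 4942101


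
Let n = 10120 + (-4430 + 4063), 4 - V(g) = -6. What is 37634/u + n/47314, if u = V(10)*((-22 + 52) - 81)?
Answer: -887820523/12065070 ≈ -73.586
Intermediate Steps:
V(g) = 10 (V(g) = 4 - 1*(-6) = 4 + 6 = 10)
n = 9753 (n = 10120 - 367 = 9753)
u = -510 (u = 10*((-22 + 52) - 81) = 10*(30 - 81) = 10*(-51) = -510)
37634/u + n/47314 = 37634/(-510) + 9753/47314 = 37634*(-1/510) + 9753*(1/47314) = -18817/255 + 9753/47314 = -887820523/12065070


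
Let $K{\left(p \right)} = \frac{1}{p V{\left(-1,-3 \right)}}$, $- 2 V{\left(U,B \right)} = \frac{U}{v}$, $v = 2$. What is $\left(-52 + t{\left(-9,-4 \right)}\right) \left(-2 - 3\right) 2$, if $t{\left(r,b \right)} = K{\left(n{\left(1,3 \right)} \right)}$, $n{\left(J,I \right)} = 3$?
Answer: $\frac{1520}{3} \approx 506.67$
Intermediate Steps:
$V{\left(U,B \right)} = - \frac{U}{4}$ ($V{\left(U,B \right)} = - \frac{U \frac{1}{2}}{2} = - \frac{\frac{1}{2} U}{2} = - \frac{U}{4}$)
$K{\left(p \right)} = \frac{4}{p}$ ($K{\left(p \right)} = \frac{1}{p \left(\left(- \frac{1}{4}\right) \left(-1\right)\right)} = \frac{1}{p \frac{1}{4}} = \frac{1}{\frac{1}{4} p} = \frac{4}{p}$)
$t{\left(r,b \right)} = \frac{4}{3}$
$\left(-52 + t{\left(-9,-4 \right)}\right) \left(-2 - 3\right) 2 = \left(-52 + \frac{4}{3}\right) \left(-2 - 3\right) 2 = - \frac{152 \left(\left(-5\right) 2\right)}{3} = \left(- \frac{152}{3}\right) \left(-10\right) = \frac{1520}{3}$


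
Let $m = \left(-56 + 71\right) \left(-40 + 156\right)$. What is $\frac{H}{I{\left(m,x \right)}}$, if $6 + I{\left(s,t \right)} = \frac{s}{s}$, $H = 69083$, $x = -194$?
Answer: $- \frac{69083}{5} \approx -13817.0$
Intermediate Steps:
$m = 1740$ ($m = 15 \cdot 116 = 1740$)
$I{\left(s,t \right)} = -5$ ($I{\left(s,t \right)} = -6 + \frac{s}{s} = -6 + 1 = -5$)
$\frac{H}{I{\left(m,x \right)}} = \frac{69083}{-5} = 69083 \left(- \frac{1}{5}\right) = - \frac{69083}{5}$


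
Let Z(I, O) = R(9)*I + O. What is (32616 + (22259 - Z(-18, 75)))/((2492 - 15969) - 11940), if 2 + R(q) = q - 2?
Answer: -54890/25417 ≈ -2.1596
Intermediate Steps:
R(q) = -4 + q (R(q) = -2 + (q - 2) = -2 + (-2 + q) = -4 + q)
Z(I, O) = O + 5*I (Z(I, O) = (-4 + 9)*I + O = 5*I + O = O + 5*I)
(32616 + (22259 - Z(-18, 75)))/((2492 - 15969) - 11940) = (32616 + (22259 - (75 + 5*(-18))))/((2492 - 15969) - 11940) = (32616 + (22259 - (75 - 90)))/(-13477 - 11940) = (32616 + (22259 - 1*(-15)))/(-25417) = (32616 + (22259 + 15))*(-1/25417) = (32616 + 22274)*(-1/25417) = 54890*(-1/25417) = -54890/25417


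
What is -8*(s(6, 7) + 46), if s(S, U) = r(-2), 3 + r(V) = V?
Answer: -328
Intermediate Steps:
r(V) = -3 + V
s(S, U) = -5 (s(S, U) = -3 - 2 = -5)
-8*(s(6, 7) + 46) = -8*(-5 + 46) = -8*41 = -328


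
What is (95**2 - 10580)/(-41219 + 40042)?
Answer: 1555/1177 ≈ 1.3212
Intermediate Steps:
(95**2 - 10580)/(-41219 + 40042) = (9025 - 10580)/(-1177) = -1555*(-1/1177) = 1555/1177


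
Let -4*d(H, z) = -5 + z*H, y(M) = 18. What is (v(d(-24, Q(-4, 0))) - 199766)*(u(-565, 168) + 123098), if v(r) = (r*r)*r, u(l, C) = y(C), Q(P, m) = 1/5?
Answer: -49185160593429/2000 ≈ -2.4593e+10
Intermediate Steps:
Q(P, m) = ⅕
u(l, C) = 18
d(H, z) = 5/4 - H*z/4 (d(H, z) = -(-5 + z*H)/4 = -(-5 + H*z)/4 = 5/4 - H*z/4)
v(r) = r³ (v(r) = r²*r = r³)
(v(d(-24, Q(-4, 0))) - 199766)*(u(-565, 168) + 123098) = ((5/4 - ¼*(-24)*⅕)³ - 199766)*(18 + 123098) = ((5/4 + 6/5)³ - 199766)*123116 = ((49/20)³ - 199766)*123116 = (117649/8000 - 199766)*123116 = -1598010351/8000*123116 = -49185160593429/2000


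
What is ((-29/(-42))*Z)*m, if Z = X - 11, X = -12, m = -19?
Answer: 12673/42 ≈ 301.74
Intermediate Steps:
Z = -23 (Z = -12 - 11 = -23)
((-29/(-42))*Z)*m = (-29/(-42)*(-23))*(-19) = (-29*(-1/42)*(-23))*(-19) = ((29/42)*(-23))*(-19) = -667/42*(-19) = 12673/42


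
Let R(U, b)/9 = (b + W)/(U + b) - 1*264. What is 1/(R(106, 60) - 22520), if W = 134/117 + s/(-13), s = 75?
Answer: -2158/53719089 ≈ -4.0172e-5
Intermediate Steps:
W = -541/117 (W = 134/117 + 75/(-13) = 134*(1/117) + 75*(-1/13) = 134/117 - 75/13 = -541/117 ≈ -4.6239)
R(U, b) = -2376 + 9*(-541/117 + b)/(U + b) (R(U, b) = 9*((b - 541/117)/(U + b) - 1*264) = 9*((-541/117 + b)/(U + b) - 264) = 9*(-264 + (-541/117 + b)/(U + b)) = -2376 + 9*(-541/117 + b)/(U + b))
1/(R(106, 60) - 22520) = 1/((-541/13 - 2376*106 - 2367*60)/(106 + 60) - 22520) = 1/((-541/13 - 251856 - 142020)/166 - 22520) = 1/((1/166)*(-5120929/13) - 22520) = 1/(-5120929/2158 - 22520) = 1/(-53719089/2158) = -2158/53719089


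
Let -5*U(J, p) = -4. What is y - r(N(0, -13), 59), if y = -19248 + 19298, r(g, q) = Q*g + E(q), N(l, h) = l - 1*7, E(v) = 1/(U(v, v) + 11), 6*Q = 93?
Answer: 18693/118 ≈ 158.42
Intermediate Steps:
Q = 31/2 (Q = (1/6)*93 = 31/2 ≈ 15.500)
U(J, p) = 4/5 (U(J, p) = -1/5*(-4) = 4/5)
E(v) = 5/59 (E(v) = 1/(4/5 + 11) = 1/(59/5) = 5/59)
N(l, h) = -7 + l (N(l, h) = l - 7 = -7 + l)
r(g, q) = 5/59 + 31*g/2 (r(g, q) = 31*g/2 + 5/59 = 5/59 + 31*g/2)
y = 50
y - r(N(0, -13), 59) = 50 - (5/59 + 31*(-7 + 0)/2) = 50 - (5/59 + (31/2)*(-7)) = 50 - (5/59 - 217/2) = 50 - 1*(-12793/118) = 50 + 12793/118 = 18693/118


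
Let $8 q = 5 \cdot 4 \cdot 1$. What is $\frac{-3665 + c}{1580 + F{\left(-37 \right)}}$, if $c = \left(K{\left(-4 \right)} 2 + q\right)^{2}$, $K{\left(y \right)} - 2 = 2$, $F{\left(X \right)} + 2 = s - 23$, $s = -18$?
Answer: $- \frac{14219}{6148} \approx -2.3128$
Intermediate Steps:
$F{\left(X \right)} = -43$ ($F{\left(X \right)} = -2 - 41 = -43$)
$K{\left(y \right)} = 4$ ($K{\left(y \right)} = 2 + 2 = 4$)
$q = \frac{5}{2}$ ($q = \frac{5 \cdot 4 \cdot 1}{8} = \frac{5 \cdot 4}{8} = \frac{1}{8} \cdot 20 = \frac{5}{2} \approx 2.5$)
$c = \frac{441}{4}$ ($c = \left(4 \cdot 2 + \frac{5}{2}\right)^{2} = \left(8 + \frac{5}{2}\right)^{2} = \left(\frac{21}{2}\right)^{2} = \frac{441}{4} \approx 110.25$)
$\frac{-3665 + c}{1580 + F{\left(-37 \right)}} = \frac{-3665 + \frac{441}{4}}{1580 - 43} = - \frac{14219}{4 \cdot 1537} = \left(- \frac{14219}{4}\right) \frac{1}{1537} = - \frac{14219}{6148}$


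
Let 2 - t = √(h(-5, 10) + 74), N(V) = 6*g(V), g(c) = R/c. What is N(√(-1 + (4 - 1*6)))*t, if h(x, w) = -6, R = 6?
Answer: 24*I*(√51 - √3) ≈ 129.82*I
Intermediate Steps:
g(c) = 6/c
N(V) = 36/V (N(V) = 6*(6/V) = 36/V)
t = 2 - 2*√17 (t = 2 - √(-6 + 74) = 2 - √68 = 2 - 2*√17 ≈ -6.2462)
N(√(-1 + (4 - 1*6)))*t = (36/(√(-1 + (4 - 1*6))))*(2 - 2*√17) = (36/(√(-1 + (4 - 6))))*(2 - 2*√17) = (36/(√(-1 - 2)))*(2 - 2*√17) = (36/(√(-3)))*(2 - 2*√17) = (36/((I*√3)))*(2 - 2*√17) = (36*(-I*√3/3))*(2 - 2*√17) = (-12*I*√3)*(2 - 2*√17) = -12*I*√3*(2 - 2*√17)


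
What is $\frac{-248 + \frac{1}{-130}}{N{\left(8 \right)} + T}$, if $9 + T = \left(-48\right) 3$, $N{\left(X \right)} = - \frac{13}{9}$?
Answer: $\frac{290169}{180700} \approx 1.6058$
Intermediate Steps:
$N{\left(X \right)} = - \frac{13}{9}$ ($N{\left(X \right)} = \left(-13\right) \frac{1}{9} = - \frac{13}{9}$)
$T = -153$ ($T = -9 - 144 = -153$)
$\frac{-248 + \frac{1}{-130}}{N{\left(8 \right)} + T} = \frac{-248 + \frac{1}{-130}}{- \frac{13}{9} - 153} = \frac{-248 - \frac{1}{130}}{- \frac{1390}{9}} = \left(- \frac{32241}{130}\right) \left(- \frac{9}{1390}\right) = \frac{290169}{180700}$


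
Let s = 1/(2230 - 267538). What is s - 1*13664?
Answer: -3625168513/265308 ≈ -13664.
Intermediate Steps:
s = -1/265308 (s = 1/(-265308) = -1/265308 ≈ -3.7692e-6)
s - 1*13664 = -1/265308 - 1*13664 = -1/265308 - 13664 = -3625168513/265308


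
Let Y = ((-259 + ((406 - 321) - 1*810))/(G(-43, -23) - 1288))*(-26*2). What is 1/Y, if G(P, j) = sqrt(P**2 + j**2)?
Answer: -161/6396 + sqrt(2378)/51168 ≈ -0.024219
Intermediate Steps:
Y = 51168/(-1288 + sqrt(2378)) (Y = ((-259 + ((406 - 321) - 1*810))/(sqrt((-43)**2 + (-23)**2) - 1288))*(-26*2) = ((-259 + (85 - 810))/(sqrt(1849 + 529) - 1288))*(-52) = ((-259 - 725)/(sqrt(2378) - 1288))*(-52) = -984/(-1288 + sqrt(2378))*(-52) = 51168/(-1288 + sqrt(2378)) ≈ -41.290)
1/Y = 1/(-32952192/828283 - 25584*sqrt(2378)/828283)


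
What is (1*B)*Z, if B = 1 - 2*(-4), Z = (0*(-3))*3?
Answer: 0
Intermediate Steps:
Z = 0 (Z = 0*3 = 0)
B = 9 (B = 1 + 8 = 9)
(1*B)*Z = (1*9)*0 = 9*0 = 0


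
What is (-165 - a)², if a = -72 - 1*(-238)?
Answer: 109561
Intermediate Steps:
a = 166 (a = -72 + 238 = 166)
(-165 - a)² = (-165 - 1*166)² = (-165 - 166)² = (-331)² = 109561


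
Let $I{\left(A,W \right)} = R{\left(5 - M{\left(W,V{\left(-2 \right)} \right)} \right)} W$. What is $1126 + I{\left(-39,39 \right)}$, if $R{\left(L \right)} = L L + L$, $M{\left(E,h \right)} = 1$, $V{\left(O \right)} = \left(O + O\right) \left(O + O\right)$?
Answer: $1906$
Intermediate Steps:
$V{\left(O \right)} = 4 O^{2}$ ($V{\left(O \right)} = 2 O 2 O = 4 O^{2}$)
$R{\left(L \right)} = L + L^{2}$ ($R{\left(L \right)} = L^{2} + L = L + L^{2}$)
$I{\left(A,W \right)} = 20 W$ ($I{\left(A,W \right)} = \left(5 - 1\right) \left(1 + \left(5 - 1\right)\right) W = 4 \left(1 + 4\right) W = 4 \cdot 5 W = 20 W$)
$1126 + I{\left(-39,39 \right)} = 1126 + 20 \cdot 39 = 1126 + 780 = 1906$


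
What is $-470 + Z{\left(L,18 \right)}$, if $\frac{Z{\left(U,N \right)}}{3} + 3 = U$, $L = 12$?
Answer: $-443$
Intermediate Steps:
$Z{\left(U,N \right)} = -9 + 3 U$
$-470 + Z{\left(L,18 \right)} = -470 + \left(-9 + 3 \cdot 12\right) = -470 + \left(-9 + 36\right) = -470 + 27 = -443$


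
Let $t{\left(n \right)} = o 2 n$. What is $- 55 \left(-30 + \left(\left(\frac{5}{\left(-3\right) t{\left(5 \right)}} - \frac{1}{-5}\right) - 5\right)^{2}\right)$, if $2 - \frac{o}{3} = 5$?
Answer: $\frac{5723509}{14580} \approx 392.56$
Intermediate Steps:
$o = -9$ ($o = 6 - 15 = -9$)
$t{\left(n \right)} = - 18 n$ ($t{\left(n \right)} = \left(-9\right) 2 n = - 18 n$)
$- 55 \left(-30 + \left(\left(\frac{5}{\left(-3\right) t{\left(5 \right)}} - \frac{1}{-5}\right) - 5\right)^{2}\right) = - 55 \left(-30 + \left(\left(\frac{5}{\left(-3\right) \left(\left(-18\right) 5\right)} - \frac{1}{-5}\right) - 5\right)^{2}\right) = - 55 \left(-30 + \left(\left(\frac{5}{\left(-3\right) \left(-90\right)} - - \frac{1}{5}\right) - 5\right)^{2}\right) = - 55 \left(-30 + \left(\left(\frac{5}{270} + \frac{1}{5}\right) - 5\right)^{2}\right) = - 55 \left(-30 + \left(\left(5 \cdot \frac{1}{270} + \frac{1}{5}\right) - 5\right)^{2}\right) = - 55 \left(-30 + \left(\left(\frac{1}{54} + \frac{1}{5}\right) - 5\right)^{2}\right) = - 55 \left(-30 + \left(\frac{59}{270} - 5\right)^{2}\right) = - 55 \left(-30 + \left(- \frac{1291}{270}\right)^{2}\right) = - 55 \left(-30 + \frac{1666681}{72900}\right) = \left(-55\right) \left(- \frac{520319}{72900}\right) = \frac{5723509}{14580}$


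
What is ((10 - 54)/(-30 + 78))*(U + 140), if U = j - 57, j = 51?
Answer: -737/6 ≈ -122.83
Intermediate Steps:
U = -6 (U = 51 - 57 = -6)
((10 - 54)/(-30 + 78))*(U + 140) = ((10 - 54)/(-30 + 78))*(-6 + 140) = -44/48*134 = -44*1/48*134 = -11/12*134 = -737/6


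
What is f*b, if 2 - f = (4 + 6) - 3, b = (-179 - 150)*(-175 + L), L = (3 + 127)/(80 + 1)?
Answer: -23104025/81 ≈ -2.8524e+5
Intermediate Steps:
L = 130/81 ≈ 1.6049
b = 4620805/81 (b = (-179 - 150)*(-175 + 130/81) = -329*(-14045/81) = 4620805/81 ≈ 57047.)
f = -5 (f = 2 - ((4 + 6) - 3) = 2 - (10 - 3) = 2 - 1*7 = 2 - 7 = -5)
f*b = -5*4620805/81 = -23104025/81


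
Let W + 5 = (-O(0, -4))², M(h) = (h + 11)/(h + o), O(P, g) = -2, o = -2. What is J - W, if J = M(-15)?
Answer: 21/17 ≈ 1.2353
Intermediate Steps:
M(h) = (11 + h)/(-2 + h) (M(h) = (h + 11)/(h - 2) = (11 + h)/(-2 + h))
J = 4/17 (J = (11 - 15)/(-2 - 15) = -4/(-17) = -1/17*(-4) = 4/17 ≈ 0.23529)
W = -1 (W = -5 + (-1*(-2))² = -5 + 2² = -5 + 4 = -1)
J - W = 4/17 - 1*(-1) = 4/17 + 1 = 21/17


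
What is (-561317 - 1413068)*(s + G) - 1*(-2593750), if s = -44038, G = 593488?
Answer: -1084823244500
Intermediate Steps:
(-561317 - 1413068)*(s + G) - 1*(-2593750) = (-561317 - 1413068)*(-44038 + 593488) - 1*(-2593750) = -1974385*549450 + 2593750 = -1084825838250 + 2593750 = -1084823244500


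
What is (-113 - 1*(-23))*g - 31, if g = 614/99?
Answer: -6481/11 ≈ -589.18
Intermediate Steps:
g = 614/99 (g = 614*(1/99) = 614/99 ≈ 6.2020)
(-113 - 1*(-23))*g - 31 = (-113 - 1*(-23))*(614/99) - 31 = (-113 + 23)*(614/99) - 31 = -90*614/99 - 31 = -6140/11 - 31 = -6481/11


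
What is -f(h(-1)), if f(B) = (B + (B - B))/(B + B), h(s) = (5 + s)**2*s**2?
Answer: -1/2 ≈ -0.50000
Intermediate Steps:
h(s) = s**2*(5 + s)**2
f(B) = 1/2 (f(B) = (B + 0)/((2*B)) = B*(1/(2*B)) = 1/2)
-f(h(-1)) = -1*1/2 = -1/2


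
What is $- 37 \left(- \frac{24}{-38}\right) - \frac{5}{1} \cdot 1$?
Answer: $\frac{2220}{19} \approx 116.84$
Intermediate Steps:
$- 37 \left(- \frac{24}{-38}\right) - \frac{5}{1} \cdot 1 = - 37 \left(\left(-24\right) \left(- \frac{1}{38}\right)\right) \left(-5\right) 1 \cdot 1 = \left(-37\right) \frac{12}{19} \left(\left(-5\right) 1\right) = \left(- \frac{444}{19}\right) \left(-5\right) = \frac{2220}{19}$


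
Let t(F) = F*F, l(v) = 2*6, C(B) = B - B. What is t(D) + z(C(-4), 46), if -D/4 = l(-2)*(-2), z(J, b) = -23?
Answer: 9193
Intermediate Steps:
C(B) = 0
l(v) = 12
D = 96 (D = -48*(-2) = -4*(-24) = 96)
t(F) = F²
t(D) + z(C(-4), 46) = 96² - 23 = 9216 - 23 = 9193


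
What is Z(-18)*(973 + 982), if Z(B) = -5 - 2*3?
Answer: -21505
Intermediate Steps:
Z(B) = -11 (Z(B) = -5 - 6 = -11)
Z(-18)*(973 + 982) = -11*(973 + 982) = -11*1955 = -21505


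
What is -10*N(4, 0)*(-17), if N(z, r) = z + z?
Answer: 1360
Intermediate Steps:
N(z, r) = 2*z
-10*N(4, 0)*(-17) = -20*4*(-17) = -10*8*(-17) = -80*(-17) = 1360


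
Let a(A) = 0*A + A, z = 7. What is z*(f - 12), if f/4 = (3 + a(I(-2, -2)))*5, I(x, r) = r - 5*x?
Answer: 1456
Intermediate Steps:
a(A) = A (a(A) = 0 + A = A)
f = 220 (f = 4*((3 + (-2 - 5*(-2)))*5) = 4*((3 + (-2 + 10))*5) = 4*((3 + 8)*5) = 4*(11*5) = 4*55 = 220)
z*(f - 12) = 7*(220 - 12) = 7*208 = 1456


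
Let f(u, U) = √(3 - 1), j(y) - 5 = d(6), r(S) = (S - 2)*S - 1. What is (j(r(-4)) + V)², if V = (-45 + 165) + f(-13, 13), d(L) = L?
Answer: (131 + √2)² ≈ 17534.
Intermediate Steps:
r(S) = -1 + S*(-2 + S) (r(S) = (-2 + S)*S - 1 = S*(-2 + S) - 1 = -1 + S*(-2 + S))
j(y) = 11 (j(y) = 5 + 6 = 11)
f(u, U) = √2
V = 120 + √2 (V = (-45 + 165) + √2 = 120 + √2 ≈ 121.41)
(j(r(-4)) + V)² = (11 + (120 + √2))² = (131 + √2)²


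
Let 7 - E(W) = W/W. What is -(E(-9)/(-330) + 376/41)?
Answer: -20639/2255 ≈ -9.1526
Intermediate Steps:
E(W) = 6 (E(W) = 7 - W/W = 7 - 1*1 = 7 - 1 = 6)
-(E(-9)/(-330) + 376/41) = -(6/(-330) + 376/41) = -(6*(-1/330) + 376*(1/41)) = -(-1/55 + 376/41) = -1*20639/2255 = -20639/2255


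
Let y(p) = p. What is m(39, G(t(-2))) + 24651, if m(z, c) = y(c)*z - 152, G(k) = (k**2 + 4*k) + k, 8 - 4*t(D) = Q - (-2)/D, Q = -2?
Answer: 405283/16 ≈ 25330.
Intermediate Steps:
t(D) = 5/2 - 1/(2*D) (t(D) = 2 - (-2 - (-2)/D)/4 = 2 - (-2 + 2/D)/4 = 2 + (1/2 - 1/(2*D)) = 5/2 - 1/(2*D))
G(k) = k**2 + 5*k
m(z, c) = -152 + c*z (m(z, c) = c*z - 152 = -152 + c*z)
m(39, G(t(-2))) + 24651 = (-152 + (((1/2)*(-1 + 5*(-2))/(-2))*(5 + (1/2)*(-1 + 5*(-2))/(-2)))*39) + 24651 = (-152 + (((1/2)*(-1/2)*(-1 - 10))*(5 + (1/2)*(-1/2)*(-1 - 10)))*39) + 24651 = (-152 + (((1/2)*(-1/2)*(-11))*(5 + (1/2)*(-1/2)*(-11)))*39) + 24651 = (-152 + (11*(5 + 11/4)/4)*39) + 24651 = (-152 + ((11/4)*(31/4))*39) + 24651 = (-152 + (341/16)*39) + 24651 = (-152 + 13299/16) + 24651 = 10867/16 + 24651 = 405283/16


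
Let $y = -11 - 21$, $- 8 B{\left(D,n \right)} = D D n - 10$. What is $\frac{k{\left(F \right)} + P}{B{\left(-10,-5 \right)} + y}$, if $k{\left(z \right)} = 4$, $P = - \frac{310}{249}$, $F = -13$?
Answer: $\frac{2744}{31623} \approx 0.086772$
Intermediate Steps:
$B{\left(D,n \right)} = \frac{5}{4} - \frac{n D^{2}}{8}$ ($B{\left(D,n \right)} = - \frac{D D n - 10}{8} = - \frac{D^{2} n - 10}{8} = - \frac{n D^{2} - 10}{8} = - \frac{-10 + n D^{2}}{8} = \frac{5}{4} - \frac{n D^{2}}{8}$)
$P = - \frac{310}{249}$ ($P = \left(-310\right) \frac{1}{249} = - \frac{310}{249} \approx -1.245$)
$y = -32$ ($y = -11 - 21 = -32$)
$\frac{k{\left(F \right)} + P}{B{\left(-10,-5 \right)} + y} = \frac{4 - \frac{310}{249}}{\left(\frac{5}{4} - - \frac{5 \left(-10\right)^{2}}{8}\right) - 32} = \frac{686}{249 \left(\left(\frac{5}{4} - \left(- \frac{5}{8}\right) 100\right) - 32\right)} = \frac{686}{249 \left(\left(\frac{5}{4} + \frac{125}{2}\right) - 32\right)} = \frac{686}{249 \left(\frac{255}{4} - 32\right)} = \frac{686}{249 \cdot \frac{127}{4}} = \frac{686}{249} \cdot \frac{4}{127} = \frac{2744}{31623}$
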